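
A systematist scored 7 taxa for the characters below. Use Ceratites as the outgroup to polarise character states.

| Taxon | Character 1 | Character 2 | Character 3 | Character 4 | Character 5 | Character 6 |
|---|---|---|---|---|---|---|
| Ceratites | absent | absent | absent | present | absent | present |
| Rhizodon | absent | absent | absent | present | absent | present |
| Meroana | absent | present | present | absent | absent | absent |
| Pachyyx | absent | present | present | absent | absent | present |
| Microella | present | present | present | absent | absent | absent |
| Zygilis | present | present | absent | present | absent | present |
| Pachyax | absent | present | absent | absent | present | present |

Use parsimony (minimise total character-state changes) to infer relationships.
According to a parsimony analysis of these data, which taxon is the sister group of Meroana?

Microella

Character polarity is set by the outgroup: the derived state is whichever differs from the outgroup's state, so for Character 4, Character 6 the derived state is 'absent', and for the remaining characters it is 'present'.
Character 1 (state 'present') occurs in Microella and Zygilis but conflicts with the nesting implied by the other characters — most parsimoniously interpreted as homoplasy.
Character 2: derived state 'present' in Meroana, Microella, Pachyax, Pachyyx, and Zygilis only — synapomorphy for {Meroana, Microella, Pachyax, Pachyyx, Zygilis}.
Character 3: derived state 'present' in Meroana, Microella, and Pachyyx only — synapomorphy for {Meroana, Microella, Pachyyx}.
Only Meroana, Microella, Pachyax, and Pachyyx show the derived state 'absent' for Character 4, supporting them as a clade.
Character 5: derived state 'present' in Pachyax only — an autapomorphy, so it tells us nothing about relationships among taxa.
Character 6 (derived state 'absent') is shared by Meroana and Microella — a synapomorphy uniting that clade.
Most parsimonious ingroup topology: (Rhizodon,((((Meroana,Microella),Pachyyx),Pachyax),Zygilis)).
Meroana and Microella form a cherry on this tree, so they are sister taxa.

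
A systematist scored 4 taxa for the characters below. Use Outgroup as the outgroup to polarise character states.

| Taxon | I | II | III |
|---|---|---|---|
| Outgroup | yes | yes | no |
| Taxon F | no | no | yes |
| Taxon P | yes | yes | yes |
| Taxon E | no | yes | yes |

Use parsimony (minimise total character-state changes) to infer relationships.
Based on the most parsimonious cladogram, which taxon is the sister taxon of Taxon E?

Taxon F

Character polarity is set by the outgroup: the derived state is whichever differs from the outgroup's state, so for I, II the derived state is 'no', and for the remaining characters it is 'yes'.
I (derived state 'no') is shared by Taxon E and Taxon F — a synapomorphy uniting that clade.
II (derived state 'no') is unique to Taxon F (autapomorphy; uninformative for grouping).
All ingroup taxa share the derived state 'yes' for III; it defines the ingroup but does not resolve relationships within it.
Most parsimonious ingroup topology: ((Taxon F,Taxon E),Taxon P).
Taxon E and Taxon F form a cherry on this tree, so they are sister taxa.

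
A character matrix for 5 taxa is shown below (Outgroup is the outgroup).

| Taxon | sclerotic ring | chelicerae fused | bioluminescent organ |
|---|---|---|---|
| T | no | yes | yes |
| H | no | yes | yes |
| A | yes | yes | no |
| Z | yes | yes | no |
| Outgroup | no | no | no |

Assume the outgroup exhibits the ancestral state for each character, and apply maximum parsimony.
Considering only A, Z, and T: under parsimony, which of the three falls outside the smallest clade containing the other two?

T

The outgroup has state 'no' for every character, so 'yes' is the derived state throughout.
Only A and Z show the derived state 'yes' for sclerotic ring, supporting them as a clade.
chelicerae fused (derived state 'yes') is shared by all ingroup taxa — unites the whole ingroup.
Only H and T show the derived state 'yes' for bioluminescent organ, supporting them as a clade.
Most parsimonious ingroup topology: ((Z,A),(H,T)).
Z and A share a more recent common ancestor with each other than either does with T, so T is the least closely related of the three.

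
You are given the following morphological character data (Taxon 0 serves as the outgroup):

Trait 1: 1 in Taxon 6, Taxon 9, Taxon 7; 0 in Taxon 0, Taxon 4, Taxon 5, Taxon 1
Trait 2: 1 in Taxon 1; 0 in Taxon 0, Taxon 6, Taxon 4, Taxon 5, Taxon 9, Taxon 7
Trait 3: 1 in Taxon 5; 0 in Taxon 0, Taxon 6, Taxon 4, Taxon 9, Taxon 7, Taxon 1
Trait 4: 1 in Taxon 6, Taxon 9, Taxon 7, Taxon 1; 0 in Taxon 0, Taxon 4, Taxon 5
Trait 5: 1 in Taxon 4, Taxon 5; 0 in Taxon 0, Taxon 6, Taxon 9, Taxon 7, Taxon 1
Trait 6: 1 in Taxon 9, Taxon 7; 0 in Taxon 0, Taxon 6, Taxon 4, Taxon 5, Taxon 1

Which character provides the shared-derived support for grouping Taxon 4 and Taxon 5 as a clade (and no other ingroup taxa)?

Trait 5

The outgroup has state '0' for every character, so '1' is the derived state throughout.
Trait 1: derived state '1' in Taxon 6, Taxon 7, and Taxon 9 only — synapomorphy for {Taxon 6, Taxon 7, Taxon 9}.
Trait 2: derived state '1' in Taxon 1 only — an autapomorphy, so it tells us nothing about relationships among taxa.
Trait 3: derived state '1' in Taxon 5 only — an autapomorphy, so it tells us nothing about relationships among taxa.
Only Taxon 1, Taxon 6, Taxon 7, and Taxon 9 show the derived state '1' for Trait 4, supporting them as a clade.
Only Taxon 4 and Taxon 5 show the derived state '1' for Trait 5, supporting them as a clade.
Trait 6 (derived state '1') is shared by Taxon 7 and Taxon 9 — a synapomorphy uniting that clade.
Most parsimonious ingroup topology: (((Taxon 6,(Taxon 9,Taxon 7)),Taxon 1),(Taxon 4,Taxon 5)).
The clade {Taxon 4, Taxon 5} is supported by Trait 5: its derived state '1' occurs in exactly those taxa and in no other taxon (including the outgroup).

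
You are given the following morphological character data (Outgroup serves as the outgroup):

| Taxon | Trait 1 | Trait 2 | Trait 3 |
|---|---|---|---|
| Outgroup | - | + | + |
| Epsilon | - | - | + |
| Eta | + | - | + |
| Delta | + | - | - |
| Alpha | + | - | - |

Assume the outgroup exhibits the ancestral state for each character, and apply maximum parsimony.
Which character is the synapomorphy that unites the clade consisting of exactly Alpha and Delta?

Character polarity is set by the outgroup: the derived state is whichever differs from the outgroup's state, so for Trait 2, Trait 3 the derived state is '-', and for the remaining characters it is '+'.
Trait 1: derived state '+' in Alpha, Delta, and Eta only — synapomorphy for {Alpha, Delta, Eta}.
Trait 2 (derived state '-') is shared by all ingroup taxa — unites the whole ingroup.
Trait 3 (derived state '-') is shared by Alpha and Delta — a synapomorphy uniting that clade.
Most parsimonious ingroup topology: (Epsilon,(Eta,(Delta,Alpha))).
The clade {Alpha, Delta} is supported by Trait 3: its derived state '-' occurs in exactly those taxa and in no other taxon (including the outgroup).

Trait 3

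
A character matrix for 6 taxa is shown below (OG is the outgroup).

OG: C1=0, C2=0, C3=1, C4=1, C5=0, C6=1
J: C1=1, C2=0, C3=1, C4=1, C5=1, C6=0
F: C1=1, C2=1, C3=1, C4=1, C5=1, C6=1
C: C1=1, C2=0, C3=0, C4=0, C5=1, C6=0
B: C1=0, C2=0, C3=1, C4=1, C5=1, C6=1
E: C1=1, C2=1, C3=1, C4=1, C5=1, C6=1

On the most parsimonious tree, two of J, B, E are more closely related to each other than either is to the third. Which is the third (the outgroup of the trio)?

B

Character polarity is set by the outgroup: the derived state is whichever differs from the outgroup's state, so for C3, C4, C6 the derived state is '0', and for the remaining characters it is '1'.
Only C, E, F, and J show the derived state '1' for C1, supporting them as a clade.
C2: derived state '1' in E and F only — synapomorphy for {E, F}.
C3 (derived state '0') is unique to C (autapomorphy; uninformative for grouping).
C4 (derived state '0') is unique to C (autapomorphy; uninformative for grouping).
All ingroup taxa share the derived state '1' for C5; it defines the ingroup but does not resolve relationships within it.
Only C and J show the derived state '0' for C6, supporting them as a clade.
Most parsimonious ingroup topology: (((J,C),(F,E)),B).
J and E share a more recent common ancestor with each other than either does with B, so B is the least closely related of the three.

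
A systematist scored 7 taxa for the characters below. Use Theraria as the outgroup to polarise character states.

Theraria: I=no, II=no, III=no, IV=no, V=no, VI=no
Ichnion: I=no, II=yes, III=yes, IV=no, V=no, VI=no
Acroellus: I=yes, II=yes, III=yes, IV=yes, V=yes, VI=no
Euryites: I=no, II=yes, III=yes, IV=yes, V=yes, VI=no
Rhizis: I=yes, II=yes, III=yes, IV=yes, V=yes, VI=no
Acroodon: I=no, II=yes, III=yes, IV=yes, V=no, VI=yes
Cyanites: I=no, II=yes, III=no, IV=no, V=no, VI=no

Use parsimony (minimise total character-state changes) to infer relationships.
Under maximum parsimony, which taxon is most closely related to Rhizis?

The outgroup has state 'no' for every character, so 'yes' is the derived state throughout.
Only Acroellus and Rhizis show the derived state 'yes' for I, supporting them as a clade.
All ingroup taxa share the derived state 'yes' for II; it defines the ingroup but does not resolve relationships within it.
III: derived state 'yes' in Acroellus, Acroodon, Euryites, Ichnion, and Rhizis only — synapomorphy for {Acroellus, Acroodon, Euryites, Ichnion, Rhizis}.
Only Acroellus, Acroodon, Euryites, and Rhizis show the derived state 'yes' for IV, supporting them as a clade.
V: derived state 'yes' in Acroellus, Euryites, and Rhizis only — synapomorphy for {Acroellus, Euryites, Rhizis}.
VI (derived state 'yes') is unique to Acroodon (autapomorphy; uninformative for grouping).
Most parsimonious ingroup topology: (((((Rhizis,Acroellus),Euryites),Acroodon),Ichnion),Cyanites).
Rhizis and Acroellus form a cherry on this tree, so they are sister taxa.

Acroellus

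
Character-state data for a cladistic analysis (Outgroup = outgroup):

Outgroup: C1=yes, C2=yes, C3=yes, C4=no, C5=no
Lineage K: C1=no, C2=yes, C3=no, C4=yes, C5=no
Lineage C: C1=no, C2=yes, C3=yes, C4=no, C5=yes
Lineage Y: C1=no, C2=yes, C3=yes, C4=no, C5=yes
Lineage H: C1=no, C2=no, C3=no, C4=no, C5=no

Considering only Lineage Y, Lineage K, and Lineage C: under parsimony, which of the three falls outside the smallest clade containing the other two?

Lineage K

Character polarity is set by the outgroup: the derived state is whichever differs from the outgroup's state, so for C1, C2, C3 the derived state is 'no', and for the remaining characters it is 'yes'.
C1 (derived state 'no') is shared by all ingroup taxa — unites the whole ingroup.
C2: derived state 'no' in Lineage H only — an autapomorphy, so it tells us nothing about relationships among taxa.
C3 (derived state 'no') is shared by Lineage H and Lineage K — a synapomorphy uniting that clade.
C4: derived state 'yes' in Lineage K only — an autapomorphy, so it tells us nothing about relationships among taxa.
Only Lineage C and Lineage Y show the derived state 'yes' for C5, supporting them as a clade.
Most parsimonious ingroup topology: ((Lineage K,Lineage H),(Lineage C,Lineage Y)).
Lineage C and Lineage Y share a more recent common ancestor with each other than either does with Lineage K, so Lineage K is the least closely related of the three.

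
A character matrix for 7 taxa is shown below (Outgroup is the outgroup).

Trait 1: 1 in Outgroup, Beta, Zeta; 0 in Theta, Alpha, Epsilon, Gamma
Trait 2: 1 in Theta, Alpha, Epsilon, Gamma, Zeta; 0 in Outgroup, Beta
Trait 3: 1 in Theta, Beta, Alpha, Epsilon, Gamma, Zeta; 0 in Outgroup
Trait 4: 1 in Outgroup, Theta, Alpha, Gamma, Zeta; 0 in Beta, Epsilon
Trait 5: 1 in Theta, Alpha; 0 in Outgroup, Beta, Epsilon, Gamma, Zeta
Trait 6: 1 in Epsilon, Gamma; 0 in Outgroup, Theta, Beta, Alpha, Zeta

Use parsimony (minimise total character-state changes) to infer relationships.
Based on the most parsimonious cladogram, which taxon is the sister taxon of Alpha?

Theta

Character polarity is set by the outgroup: the derived state is whichever differs from the outgroup's state, so for Trait 1, Trait 4 the derived state is '0', and for the remaining characters it is '1'.
Trait 1: derived state '0' in Alpha, Epsilon, Gamma, and Theta only — synapomorphy for {Alpha, Epsilon, Gamma, Theta}.
Trait 2: derived state '1' in Alpha, Epsilon, Gamma, Theta, and Zeta only — synapomorphy for {Alpha, Epsilon, Gamma, Theta, Zeta}.
Trait 3 (derived state '1') is shared by all ingroup taxa — unites the whole ingroup.
Trait 4 (state '0') occurs in Beta and Epsilon but conflicts with the nesting implied by the other characters — most parsimoniously interpreted as homoplasy.
Trait 5 (derived state '1') is shared by Alpha and Theta — a synapomorphy uniting that clade.
Trait 6 (derived state '1') is shared by Epsilon and Gamma — a synapomorphy uniting that clade.
Most parsimonious ingroup topology: ((((Theta,Alpha),(Epsilon,Gamma)),Zeta),Beta).
Alpha and Theta form a cherry on this tree, so they are sister taxa.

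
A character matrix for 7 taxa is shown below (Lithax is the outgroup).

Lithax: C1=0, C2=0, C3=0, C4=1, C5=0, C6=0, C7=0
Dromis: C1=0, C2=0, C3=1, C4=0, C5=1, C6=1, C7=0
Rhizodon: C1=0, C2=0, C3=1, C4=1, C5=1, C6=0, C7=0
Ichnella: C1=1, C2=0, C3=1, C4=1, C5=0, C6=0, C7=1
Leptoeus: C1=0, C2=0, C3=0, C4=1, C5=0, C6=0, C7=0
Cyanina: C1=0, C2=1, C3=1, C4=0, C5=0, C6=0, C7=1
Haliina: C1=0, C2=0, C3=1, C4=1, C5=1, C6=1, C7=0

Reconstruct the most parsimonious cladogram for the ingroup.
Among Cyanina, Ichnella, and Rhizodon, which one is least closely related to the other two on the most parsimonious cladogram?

Rhizodon

Character polarity is set by the outgroup: the derived state is whichever differs from the outgroup's state, so for C4 the derived state is '0', and for the remaining characters it is '1'.
C1 (derived state '1') is unique to Ichnella (autapomorphy; uninformative for grouping).
C2 (derived state '1') is unique to Cyanina (autapomorphy; uninformative for grouping).
C3 (derived state '1') is shared by Cyanina, Dromis, Haliina, Ichnella, and Rhizodon — a synapomorphy uniting that clade.
C4 (state '0') occurs in Cyanina and Dromis but conflicts with the nesting implied by the other characters — most parsimoniously interpreted as homoplasy.
C5 (derived state '1') is shared by Dromis, Haliina, and Rhizodon — a synapomorphy uniting that clade.
C6: derived state '1' in Dromis and Haliina only — synapomorphy for {Dromis, Haliina}.
C7 (derived state '1') is shared by Cyanina and Ichnella — a synapomorphy uniting that clade.
Most parsimonious ingroup topology: ((((Dromis,Haliina),Rhizodon),(Ichnella,Cyanina)),Leptoeus).
Ichnella and Cyanina share a more recent common ancestor with each other than either does with Rhizodon, so Rhizodon is the least closely related of the three.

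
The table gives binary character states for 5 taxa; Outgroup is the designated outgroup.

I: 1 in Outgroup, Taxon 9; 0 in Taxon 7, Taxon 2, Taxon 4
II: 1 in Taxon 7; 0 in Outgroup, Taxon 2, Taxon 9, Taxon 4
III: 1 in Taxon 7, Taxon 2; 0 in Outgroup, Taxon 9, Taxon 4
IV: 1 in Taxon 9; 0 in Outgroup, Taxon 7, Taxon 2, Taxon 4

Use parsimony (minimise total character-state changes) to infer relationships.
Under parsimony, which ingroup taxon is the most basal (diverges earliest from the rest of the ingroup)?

Character polarity is set by the outgroup: the derived state is whichever differs from the outgroup's state, so for I the derived state is '0', and for the remaining characters it is '1'.
I: derived state '0' in Taxon 2, Taxon 4, and Taxon 7 only — synapomorphy for {Taxon 2, Taxon 4, Taxon 7}.
II (derived state '1') is unique to Taxon 7 (autapomorphy; uninformative for grouping).
III: derived state '1' in Taxon 2 and Taxon 7 only — synapomorphy for {Taxon 2, Taxon 7}.
IV (derived state '1') is unique to Taxon 9 (autapomorphy; uninformative for grouping).
Most parsimonious ingroup topology: (((Taxon 7,Taxon 2),Taxon 4),Taxon 9).
Taxon 9 is sister to the clade containing all other ingroup taxa, so it is the earliest-diverging (most basal) ingroup lineage.

Taxon 9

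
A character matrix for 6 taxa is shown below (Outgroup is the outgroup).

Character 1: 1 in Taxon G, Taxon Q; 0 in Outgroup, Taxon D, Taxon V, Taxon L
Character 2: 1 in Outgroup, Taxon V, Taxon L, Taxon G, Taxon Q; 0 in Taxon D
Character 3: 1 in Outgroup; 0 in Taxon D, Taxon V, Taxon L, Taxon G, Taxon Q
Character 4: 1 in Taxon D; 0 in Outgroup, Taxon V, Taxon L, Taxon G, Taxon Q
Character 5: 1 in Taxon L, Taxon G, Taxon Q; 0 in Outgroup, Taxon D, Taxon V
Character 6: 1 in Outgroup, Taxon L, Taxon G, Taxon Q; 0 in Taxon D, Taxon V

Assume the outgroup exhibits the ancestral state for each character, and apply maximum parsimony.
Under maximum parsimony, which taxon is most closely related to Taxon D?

Character polarity is set by the outgroup: the derived state is whichever differs from the outgroup's state, so for Character 2, Character 3, Character 6 the derived state is '0', and for the remaining characters it is '1'.
Character 1 (derived state '1') is shared by Taxon G and Taxon Q — a synapomorphy uniting that clade.
Character 2 (derived state '0') is unique to Taxon D (autapomorphy; uninformative for grouping).
Character 3 (derived state '0') is shared by all ingroup taxa — unites the whole ingroup.
Character 4: derived state '1' in Taxon D only — an autapomorphy, so it tells us nothing about relationships among taxa.
Character 5 (derived state '1') is shared by Taxon G, Taxon L, and Taxon Q — a synapomorphy uniting that clade.
Only Taxon D and Taxon V show the derived state '0' for Character 6, supporting them as a clade.
Most parsimonious ingroup topology: ((Taxon D,Taxon V),(Taxon L,(Taxon G,Taxon Q))).
Taxon D and Taxon V form a cherry on this tree, so they are sister taxa.

Taxon V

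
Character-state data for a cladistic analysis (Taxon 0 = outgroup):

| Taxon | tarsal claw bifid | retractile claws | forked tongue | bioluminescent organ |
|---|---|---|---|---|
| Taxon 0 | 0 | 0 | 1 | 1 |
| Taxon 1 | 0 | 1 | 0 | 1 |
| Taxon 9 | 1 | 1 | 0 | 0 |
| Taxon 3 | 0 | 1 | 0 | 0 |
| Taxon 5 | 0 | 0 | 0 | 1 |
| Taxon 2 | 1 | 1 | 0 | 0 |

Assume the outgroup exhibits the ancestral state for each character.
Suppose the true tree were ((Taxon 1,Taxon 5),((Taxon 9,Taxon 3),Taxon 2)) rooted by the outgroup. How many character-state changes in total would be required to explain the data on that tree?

6

Map each character onto ((Taxon 1,Taxon 5),((Taxon 9,Taxon 3),Taxon 2)) (rooted by Taxon 0) and count the minimum state changes it requires (Fitch parsimony):
tarsal claw bifid: 2; retractile claws: 2; forked tongue: 1; bioluminescent organ: 1.
Total tree length = 6.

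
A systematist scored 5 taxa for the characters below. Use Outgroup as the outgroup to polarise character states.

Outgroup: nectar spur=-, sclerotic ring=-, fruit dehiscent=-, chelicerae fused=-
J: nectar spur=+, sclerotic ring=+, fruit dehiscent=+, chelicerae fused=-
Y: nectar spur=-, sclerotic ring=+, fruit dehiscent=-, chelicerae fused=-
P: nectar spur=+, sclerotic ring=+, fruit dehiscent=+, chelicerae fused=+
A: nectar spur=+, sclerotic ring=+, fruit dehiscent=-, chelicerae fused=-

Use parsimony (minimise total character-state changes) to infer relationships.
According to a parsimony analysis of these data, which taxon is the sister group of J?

The outgroup has state '-' for every character, so '+' is the derived state throughout.
Only A, J, and P show the derived state '+' for nectar spur, supporting them as a clade.
sclerotic ring (derived state '+') is shared by all ingroup taxa — unites the whole ingroup.
fruit dehiscent: derived state '+' in J and P only — synapomorphy for {J, P}.
chelicerae fused (derived state '+') is unique to P (autapomorphy; uninformative for grouping).
Most parsimonious ingroup topology: (((J,P),A),Y).
J and P form a cherry on this tree, so they are sister taxa.

P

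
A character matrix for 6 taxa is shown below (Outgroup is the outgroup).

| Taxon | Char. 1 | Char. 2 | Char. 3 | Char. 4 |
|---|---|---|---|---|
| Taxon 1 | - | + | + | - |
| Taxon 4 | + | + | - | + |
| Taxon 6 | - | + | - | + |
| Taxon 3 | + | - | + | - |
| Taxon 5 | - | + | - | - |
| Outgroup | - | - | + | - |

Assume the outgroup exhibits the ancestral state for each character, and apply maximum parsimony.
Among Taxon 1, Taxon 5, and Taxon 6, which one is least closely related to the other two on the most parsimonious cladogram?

Character polarity is set by the outgroup: the derived state is whichever differs from the outgroup's state, so for Char. 3 the derived state is '-', and for the remaining characters it is '+'.
Char. 1 groups Taxon 3 and Taxon 4, which is incompatible with the clades supported by the remaining characters; treating it as convergent (homoplasy) costs fewer steps than any alternative tree.
Char. 2: derived state '+' in Taxon 1, Taxon 4, Taxon 5, and Taxon 6 only — synapomorphy for {Taxon 1, Taxon 4, Taxon 5, Taxon 6}.
Char. 3: derived state '-' in Taxon 4, Taxon 5, and Taxon 6 only — synapomorphy for {Taxon 4, Taxon 5, Taxon 6}.
Char. 4: derived state '+' in Taxon 4 and Taxon 6 only — synapomorphy for {Taxon 4, Taxon 6}.
Most parsimonious ingroup topology: (((Taxon 5,(Taxon 4,Taxon 6)),Taxon 1),Taxon 3).
Taxon 6 and Taxon 5 share a more recent common ancestor with each other than either does with Taxon 1, so Taxon 1 is the least closely related of the three.

Taxon 1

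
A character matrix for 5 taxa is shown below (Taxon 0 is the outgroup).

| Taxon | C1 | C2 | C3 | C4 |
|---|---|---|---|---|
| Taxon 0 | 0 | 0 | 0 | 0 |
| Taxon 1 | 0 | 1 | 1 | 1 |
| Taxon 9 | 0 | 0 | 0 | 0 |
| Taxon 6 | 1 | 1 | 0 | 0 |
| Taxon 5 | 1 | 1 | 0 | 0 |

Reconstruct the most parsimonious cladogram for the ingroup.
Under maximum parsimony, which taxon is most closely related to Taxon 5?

Taxon 6

The outgroup has state '0' for every character, so '1' is the derived state throughout.
Only Taxon 5 and Taxon 6 show the derived state '1' for C1, supporting them as a clade.
C2 (derived state '1') is shared by Taxon 1, Taxon 5, and Taxon 6 — a synapomorphy uniting that clade.
C3: derived state '1' in Taxon 1 only — an autapomorphy, so it tells us nothing about relationships among taxa.
C4 (derived state '1') is unique to Taxon 1 (autapomorphy; uninformative for grouping).
Most parsimonious ingroup topology: ((Taxon 1,(Taxon 6,Taxon 5)),Taxon 9).
Taxon 5 and Taxon 6 form a cherry on this tree, so they are sister taxa.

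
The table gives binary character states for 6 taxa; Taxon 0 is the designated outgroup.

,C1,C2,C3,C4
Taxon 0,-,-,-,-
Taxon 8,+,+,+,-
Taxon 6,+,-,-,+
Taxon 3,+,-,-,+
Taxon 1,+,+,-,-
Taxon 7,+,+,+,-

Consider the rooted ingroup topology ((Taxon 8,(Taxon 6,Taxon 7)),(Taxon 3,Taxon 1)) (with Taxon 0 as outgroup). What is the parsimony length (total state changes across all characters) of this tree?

8

Map each character onto ((Taxon 8,(Taxon 6,Taxon 7)),(Taxon 3,Taxon 1)) (rooted by Taxon 0) and count the minimum state changes it requires (Fitch parsimony):
C1: 1; C2: 3; C3: 2; C4: 2.
Total tree length = 8.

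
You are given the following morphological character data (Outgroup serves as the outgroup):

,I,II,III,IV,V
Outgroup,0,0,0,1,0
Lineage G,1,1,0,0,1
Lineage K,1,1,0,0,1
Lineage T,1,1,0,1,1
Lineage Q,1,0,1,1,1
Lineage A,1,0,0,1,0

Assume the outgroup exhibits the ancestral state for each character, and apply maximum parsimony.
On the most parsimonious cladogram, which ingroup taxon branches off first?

Character polarity is set by the outgroup: the derived state is whichever differs from the outgroup's state, so for IV the derived state is '0', and for the remaining characters it is '1'.
I (derived state '1') is shared by all ingroup taxa — unites the whole ingroup.
II (derived state '1') is shared by Lineage G, Lineage K, and Lineage T — a synapomorphy uniting that clade.
III: derived state '1' in Lineage Q only — an autapomorphy, so it tells us nothing about relationships among taxa.
IV (derived state '0') is shared by Lineage G and Lineage K — a synapomorphy uniting that clade.
V: derived state '1' in Lineage G, Lineage K, Lineage Q, and Lineage T only — synapomorphy for {Lineage G, Lineage K, Lineage Q, Lineage T}.
Most parsimonious ingroup topology: ((((Lineage G,Lineage K),Lineage T),Lineage Q),Lineage A).
Lineage A is sister to the clade containing all other ingroup taxa, so it is the earliest-diverging (most basal) ingroup lineage.

Lineage A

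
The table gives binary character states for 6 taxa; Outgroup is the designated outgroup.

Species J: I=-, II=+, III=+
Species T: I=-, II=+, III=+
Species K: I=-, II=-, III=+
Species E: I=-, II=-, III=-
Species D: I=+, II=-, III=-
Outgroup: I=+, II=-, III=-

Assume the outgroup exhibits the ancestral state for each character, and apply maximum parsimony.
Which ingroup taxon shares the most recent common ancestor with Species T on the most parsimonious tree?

Character polarity is set by the outgroup: the derived state is whichever differs from the outgroup's state, so for I the derived state is '-', and for the remaining characters it is '+'.
I (derived state '-') is shared by Species E, Species J, Species K, and Species T — a synapomorphy uniting that clade.
II (derived state '+') is shared by Species J and Species T — a synapomorphy uniting that clade.
Only Species J, Species K, and Species T show the derived state '+' for III, supporting them as a clade.
Most parsimonious ingroup topology: ((Species E,(Species K,(Species T,Species J))),Species D).
Species T and Species J form a cherry on this tree, so they are sister taxa.

Species J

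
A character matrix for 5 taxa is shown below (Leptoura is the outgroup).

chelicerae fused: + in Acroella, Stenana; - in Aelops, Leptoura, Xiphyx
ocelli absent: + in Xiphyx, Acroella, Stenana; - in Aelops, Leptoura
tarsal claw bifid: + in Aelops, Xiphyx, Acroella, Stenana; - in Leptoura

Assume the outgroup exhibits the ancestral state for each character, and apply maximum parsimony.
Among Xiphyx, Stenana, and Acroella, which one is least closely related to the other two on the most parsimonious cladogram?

The outgroup has state '-' for every character, so '+' is the derived state throughout.
chelicerae fused (derived state '+') is shared by Acroella and Stenana — a synapomorphy uniting that clade.
ocelli absent (derived state '+') is shared by Acroella, Stenana, and Xiphyx — a synapomorphy uniting that clade.
tarsal claw bifid (derived state '+') is shared by all ingroup taxa — unites the whole ingroup.
Most parsimonious ingroup topology: ((Xiphyx,(Stenana,Acroella)),Aelops).
Acroella and Stenana share a more recent common ancestor with each other than either does with Xiphyx, so Xiphyx is the least closely related of the three.

Xiphyx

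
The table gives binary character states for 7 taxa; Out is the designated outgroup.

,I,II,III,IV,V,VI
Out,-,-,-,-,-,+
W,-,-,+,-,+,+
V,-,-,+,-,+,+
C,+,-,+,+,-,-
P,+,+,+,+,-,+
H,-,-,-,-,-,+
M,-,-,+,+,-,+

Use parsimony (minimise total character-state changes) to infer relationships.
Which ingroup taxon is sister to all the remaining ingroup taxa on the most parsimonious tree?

Character polarity is set by the outgroup: the derived state is whichever differs from the outgroup's state, so for VI the derived state is '-', and for the remaining characters it is '+'.
Only C and P show the derived state '+' for I, supporting them as a clade.
II: derived state '+' in P only — an autapomorphy, so it tells us nothing about relationships among taxa.
III (derived state '+') is shared by C, M, P, V, and W — a synapomorphy uniting that clade.
IV (derived state '+') is shared by C, M, and P — a synapomorphy uniting that clade.
V (derived state '+') is shared by V and W — a synapomorphy uniting that clade.
VI (derived state '-') is unique to C (autapomorphy; uninformative for grouping).
Most parsimonious ingroup topology: (((W,V),((C,P),M)),H).
H is sister to the clade containing all other ingroup taxa, so it is the earliest-diverging (most basal) ingroup lineage.

H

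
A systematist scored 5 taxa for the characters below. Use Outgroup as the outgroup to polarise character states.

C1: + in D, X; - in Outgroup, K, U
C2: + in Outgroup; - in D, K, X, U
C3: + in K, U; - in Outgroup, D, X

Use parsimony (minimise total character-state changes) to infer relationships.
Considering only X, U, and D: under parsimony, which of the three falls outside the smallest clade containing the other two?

Character polarity is set by the outgroup: the derived state is whichever differs from the outgroup's state, so for C2 the derived state is '-', and for the remaining characters it is '+'.
Only D and X show the derived state '+' for C1, supporting them as a clade.
All ingroup taxa share the derived state '-' for C2; it defines the ingroup but does not resolve relationships within it.
C3 (derived state '+') is shared by K and U — a synapomorphy uniting that clade.
Most parsimonious ingroup topology: ((D,X),(K,U)).
X and D share a more recent common ancestor with each other than either does with U, so U is the least closely related of the three.

U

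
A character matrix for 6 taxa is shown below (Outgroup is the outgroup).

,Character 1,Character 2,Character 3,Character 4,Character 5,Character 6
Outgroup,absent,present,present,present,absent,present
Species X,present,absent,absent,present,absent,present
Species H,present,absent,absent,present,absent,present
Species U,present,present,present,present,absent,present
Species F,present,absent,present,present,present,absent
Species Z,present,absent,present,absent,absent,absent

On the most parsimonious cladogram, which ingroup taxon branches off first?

Character polarity is set by the outgroup: the derived state is whichever differs from the outgroup's state, so for Character 2, Character 3, Character 4, Character 6 the derived state is 'absent', and for the remaining characters it is 'present'.
Character 1 (derived state 'present') is shared by all ingroup taxa — unites the whole ingroup.
Character 2: derived state 'absent' in Species F, Species H, Species X, and Species Z only — synapomorphy for {Species F, Species H, Species X, Species Z}.
Character 3 (derived state 'absent') is shared by Species H and Species X — a synapomorphy uniting that clade.
Character 4: derived state 'absent' in Species Z only — an autapomorphy, so it tells us nothing about relationships among taxa.
Character 5 (derived state 'present') is unique to Species F (autapomorphy; uninformative for grouping).
Character 6 (derived state 'absent') is shared by Species F and Species Z — a synapomorphy uniting that clade.
Most parsimonious ingroup topology: (((Species X,Species H),(Species F,Species Z)),Species U).
Species U is sister to the clade containing all other ingroup taxa, so it is the earliest-diverging (most basal) ingroup lineage.

Species U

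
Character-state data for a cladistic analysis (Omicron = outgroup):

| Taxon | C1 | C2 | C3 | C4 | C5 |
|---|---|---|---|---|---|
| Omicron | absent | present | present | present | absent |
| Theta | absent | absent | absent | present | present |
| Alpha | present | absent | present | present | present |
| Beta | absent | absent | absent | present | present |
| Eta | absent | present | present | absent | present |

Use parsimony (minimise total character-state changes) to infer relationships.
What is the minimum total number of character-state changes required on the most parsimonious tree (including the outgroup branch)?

Character polarity is set by the outgroup: the derived state is whichever differs from the outgroup's state, so for C2, C3, C4 the derived state is 'absent', and for the remaining characters it is 'present'.
C1: derived state 'present' in Alpha only — an autapomorphy, so it tells us nothing about relationships among taxa.
C2: derived state 'absent' in Alpha, Beta, and Theta only — synapomorphy for {Alpha, Beta, Theta}.
C3: derived state 'absent' in Beta and Theta only — synapomorphy for {Beta, Theta}.
C4 (derived state 'absent') is unique to Eta (autapomorphy; uninformative for grouping).
All ingroup taxa share the derived state 'present' for C5; it defines the ingroup but does not resolve relationships within it.
Most parsimonious ingroup topology: (((Theta,Beta),Alpha),Eta).
Changes per character on this tree: C1: 1; C2: 1; C3: 1; C4: 1; C5: 1.
Total = 5.

5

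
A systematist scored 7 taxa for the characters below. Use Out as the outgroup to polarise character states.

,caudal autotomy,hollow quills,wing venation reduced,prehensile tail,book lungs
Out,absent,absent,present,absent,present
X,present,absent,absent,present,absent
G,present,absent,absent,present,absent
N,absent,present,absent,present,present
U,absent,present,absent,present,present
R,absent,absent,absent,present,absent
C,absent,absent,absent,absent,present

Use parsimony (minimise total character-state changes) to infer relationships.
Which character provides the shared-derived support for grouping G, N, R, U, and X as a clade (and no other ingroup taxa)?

prehensile tail

Character polarity is set by the outgroup: the derived state is whichever differs from the outgroup's state, so for wing venation reduced, book lungs the derived state is 'absent', and for the remaining characters it is 'present'.
caudal autotomy (derived state 'present') is shared by G and X — a synapomorphy uniting that clade.
hollow quills: derived state 'present' in N and U only — synapomorphy for {N, U}.
wing venation reduced (derived state 'absent') is shared by all ingroup taxa — unites the whole ingroup.
prehensile tail (derived state 'present') is shared by G, N, R, U, and X — a synapomorphy uniting that clade.
book lungs (derived state 'absent') is shared by G, R, and X — a synapomorphy uniting that clade.
Most parsimonious ingroup topology: ((((X,G),R),(N,U)),C).
The clade {G, N, R, U, X} is supported by prehensile tail: its derived state 'present' occurs in exactly those taxa and in no other taxon (including the outgroup).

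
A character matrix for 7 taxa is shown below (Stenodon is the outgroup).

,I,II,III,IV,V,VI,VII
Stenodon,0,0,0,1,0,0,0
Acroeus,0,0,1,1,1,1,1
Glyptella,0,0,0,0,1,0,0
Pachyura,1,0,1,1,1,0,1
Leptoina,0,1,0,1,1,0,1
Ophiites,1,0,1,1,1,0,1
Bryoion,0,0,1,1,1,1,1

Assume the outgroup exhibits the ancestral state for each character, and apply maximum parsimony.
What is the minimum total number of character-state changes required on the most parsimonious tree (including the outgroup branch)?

7

Character polarity is set by the outgroup: the derived state is whichever differs from the outgroup's state, so for IV the derived state is '0', and for the remaining characters it is '1'.
I: derived state '1' in Ophiites and Pachyura only — synapomorphy for {Ophiites, Pachyura}.
II: derived state '1' in Leptoina only — an autapomorphy, so it tells us nothing about relationships among taxa.
III (derived state '1') is shared by Acroeus, Bryoion, Ophiites, and Pachyura — a synapomorphy uniting that clade.
IV (derived state '0') is unique to Glyptella (autapomorphy; uninformative for grouping).
All ingroup taxa share the derived state '1' for V; it defines the ingroup but does not resolve relationships within it.
VI: derived state '1' in Acroeus and Bryoion only — synapomorphy for {Acroeus, Bryoion}.
VII: derived state '1' in Acroeus, Bryoion, Leptoina, Ophiites, and Pachyura only — synapomorphy for {Acroeus, Bryoion, Leptoina, Ophiites, Pachyura}.
Most parsimonious ingroup topology: ((((Acroeus,Bryoion),(Pachyura,Ophiites)),Leptoina),Glyptella).
Changes per character on this tree: I: 1; II: 1; III: 1; IV: 1; V: 1; VI: 1; VII: 1.
Total = 7.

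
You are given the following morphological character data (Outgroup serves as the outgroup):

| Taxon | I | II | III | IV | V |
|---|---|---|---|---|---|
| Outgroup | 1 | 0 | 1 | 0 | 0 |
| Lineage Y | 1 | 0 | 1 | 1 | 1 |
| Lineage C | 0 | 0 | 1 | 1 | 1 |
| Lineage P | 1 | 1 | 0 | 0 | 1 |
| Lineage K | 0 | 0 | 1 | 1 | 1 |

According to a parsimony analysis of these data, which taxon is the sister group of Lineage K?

Lineage C

Character polarity is set by the outgroup: the derived state is whichever differs from the outgroup's state, so for I, III the derived state is '0', and for the remaining characters it is '1'.
I: derived state '0' in Lineage C and Lineage K only — synapomorphy for {Lineage C, Lineage K}.
II (derived state '1') is unique to Lineage P (autapomorphy; uninformative for grouping).
III (derived state '0') is unique to Lineage P (autapomorphy; uninformative for grouping).
IV: derived state '1' in Lineage C, Lineage K, and Lineage Y only — synapomorphy for {Lineage C, Lineage K, Lineage Y}.
All ingroup taxa share the derived state '1' for V; it defines the ingroup but does not resolve relationships within it.
Most parsimonious ingroup topology: ((Lineage Y,(Lineage C,Lineage K)),Lineage P).
Lineage K and Lineage C form a cherry on this tree, so they are sister taxa.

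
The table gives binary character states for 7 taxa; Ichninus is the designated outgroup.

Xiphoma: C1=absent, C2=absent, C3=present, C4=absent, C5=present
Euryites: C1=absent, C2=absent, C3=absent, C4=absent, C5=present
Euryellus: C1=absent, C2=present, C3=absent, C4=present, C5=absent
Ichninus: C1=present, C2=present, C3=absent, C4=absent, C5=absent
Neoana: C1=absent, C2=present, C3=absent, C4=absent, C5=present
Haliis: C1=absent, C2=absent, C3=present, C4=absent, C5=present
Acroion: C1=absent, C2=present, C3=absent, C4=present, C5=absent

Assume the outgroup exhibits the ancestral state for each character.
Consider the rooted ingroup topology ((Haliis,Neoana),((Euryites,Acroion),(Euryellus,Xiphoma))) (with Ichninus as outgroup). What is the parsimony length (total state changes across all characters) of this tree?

Map each character onto ((Haliis,Neoana),((Euryites,Acroion),(Euryellus,Xiphoma))) (rooted by Ichninus) and count the minimum state changes it requires (Fitch parsimony):
C1: 1; C2: 3; C3: 2; C4: 2; C5: 3.
Total tree length = 11.

11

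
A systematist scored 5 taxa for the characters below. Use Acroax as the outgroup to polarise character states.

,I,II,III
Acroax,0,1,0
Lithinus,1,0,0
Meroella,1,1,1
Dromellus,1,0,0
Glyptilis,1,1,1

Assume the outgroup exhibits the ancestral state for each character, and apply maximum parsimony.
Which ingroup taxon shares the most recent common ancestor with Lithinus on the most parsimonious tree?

Character polarity is set by the outgroup: the derived state is whichever differs from the outgroup's state, so for II the derived state is '0', and for the remaining characters it is '1'.
All ingroup taxa share the derived state '1' for I; it defines the ingroup but does not resolve relationships within it.
II: derived state '0' in Dromellus and Lithinus only — synapomorphy for {Dromellus, Lithinus}.
III (derived state '1') is shared by Glyptilis and Meroella — a synapomorphy uniting that clade.
Most parsimonious ingroup topology: ((Lithinus,Dromellus),(Meroella,Glyptilis)).
Lithinus and Dromellus form a cherry on this tree, so they are sister taxa.

Dromellus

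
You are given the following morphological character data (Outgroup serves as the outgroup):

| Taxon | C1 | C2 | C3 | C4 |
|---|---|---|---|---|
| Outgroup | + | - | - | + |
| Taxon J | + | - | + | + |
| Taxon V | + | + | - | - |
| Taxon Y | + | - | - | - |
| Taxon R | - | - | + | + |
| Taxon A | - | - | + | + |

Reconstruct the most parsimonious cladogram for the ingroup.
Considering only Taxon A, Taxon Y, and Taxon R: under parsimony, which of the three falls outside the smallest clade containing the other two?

Taxon Y

Character polarity is set by the outgroup: the derived state is whichever differs from the outgroup's state, so for C1, C4 the derived state is '-', and for the remaining characters it is '+'.
Only Taxon A and Taxon R show the derived state '-' for C1, supporting them as a clade.
C2 (derived state '+') is unique to Taxon V (autapomorphy; uninformative for grouping).
Only Taxon A, Taxon J, and Taxon R show the derived state '+' for C3, supporting them as a clade.
C4: derived state '-' in Taxon V and Taxon Y only — synapomorphy for {Taxon V, Taxon Y}.
Most parsimonious ingroup topology: ((Taxon J,(Taxon R,Taxon A)),(Taxon V,Taxon Y)).
Taxon A and Taxon R share a more recent common ancestor with each other than either does with Taxon Y, so Taxon Y is the least closely related of the three.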